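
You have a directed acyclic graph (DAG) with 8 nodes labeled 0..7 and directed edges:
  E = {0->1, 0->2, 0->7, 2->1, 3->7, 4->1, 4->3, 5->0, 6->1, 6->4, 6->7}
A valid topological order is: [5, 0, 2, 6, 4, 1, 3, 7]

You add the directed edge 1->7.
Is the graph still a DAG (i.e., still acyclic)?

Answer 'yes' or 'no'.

Answer: yes

Derivation:
Given toposort: [5, 0, 2, 6, 4, 1, 3, 7]
Position of 1: index 5; position of 7: index 7
New edge 1->7: forward
Forward edge: respects the existing order. Still a DAG, same toposort still valid.
Still a DAG? yes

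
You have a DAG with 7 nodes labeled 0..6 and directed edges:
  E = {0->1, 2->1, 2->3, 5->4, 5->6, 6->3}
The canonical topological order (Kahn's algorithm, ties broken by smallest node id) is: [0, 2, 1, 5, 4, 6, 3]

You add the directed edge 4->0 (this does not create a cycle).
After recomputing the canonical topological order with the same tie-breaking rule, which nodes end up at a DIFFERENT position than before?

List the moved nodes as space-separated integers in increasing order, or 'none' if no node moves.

Old toposort: [0, 2, 1, 5, 4, 6, 3]
Added edge 4->0
Recompute Kahn (smallest-id tiebreak):
  initial in-degrees: [1, 2, 0, 2, 1, 0, 1]
  ready (indeg=0): [2, 5]
  pop 2: indeg[1]->1; indeg[3]->1 | ready=[5] | order so far=[2]
  pop 5: indeg[4]->0; indeg[6]->0 | ready=[4, 6] | order so far=[2, 5]
  pop 4: indeg[0]->0 | ready=[0, 6] | order so far=[2, 5, 4]
  pop 0: indeg[1]->0 | ready=[1, 6] | order so far=[2, 5, 4, 0]
  pop 1: no out-edges | ready=[6] | order so far=[2, 5, 4, 0, 1]
  pop 6: indeg[3]->0 | ready=[3] | order so far=[2, 5, 4, 0, 1, 6]
  pop 3: no out-edges | ready=[] | order so far=[2, 5, 4, 0, 1, 6, 3]
New canonical toposort: [2, 5, 4, 0, 1, 6, 3]
Compare positions:
  Node 0: index 0 -> 3 (moved)
  Node 1: index 2 -> 4 (moved)
  Node 2: index 1 -> 0 (moved)
  Node 3: index 6 -> 6 (same)
  Node 4: index 4 -> 2 (moved)
  Node 5: index 3 -> 1 (moved)
  Node 6: index 5 -> 5 (same)
Nodes that changed position: 0 1 2 4 5

Answer: 0 1 2 4 5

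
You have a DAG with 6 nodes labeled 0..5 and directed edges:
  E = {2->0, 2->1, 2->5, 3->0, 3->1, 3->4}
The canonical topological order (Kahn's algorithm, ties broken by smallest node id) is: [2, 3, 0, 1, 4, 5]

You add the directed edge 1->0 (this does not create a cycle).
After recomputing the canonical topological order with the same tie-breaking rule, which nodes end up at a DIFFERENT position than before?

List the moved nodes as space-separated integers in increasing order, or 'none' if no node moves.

Old toposort: [2, 3, 0, 1, 4, 5]
Added edge 1->0
Recompute Kahn (smallest-id tiebreak):
  initial in-degrees: [3, 2, 0, 0, 1, 1]
  ready (indeg=0): [2, 3]
  pop 2: indeg[0]->2; indeg[1]->1; indeg[5]->0 | ready=[3, 5] | order so far=[2]
  pop 3: indeg[0]->1; indeg[1]->0; indeg[4]->0 | ready=[1, 4, 5] | order so far=[2, 3]
  pop 1: indeg[0]->0 | ready=[0, 4, 5] | order so far=[2, 3, 1]
  pop 0: no out-edges | ready=[4, 5] | order so far=[2, 3, 1, 0]
  pop 4: no out-edges | ready=[5] | order so far=[2, 3, 1, 0, 4]
  pop 5: no out-edges | ready=[] | order so far=[2, 3, 1, 0, 4, 5]
New canonical toposort: [2, 3, 1, 0, 4, 5]
Compare positions:
  Node 0: index 2 -> 3 (moved)
  Node 1: index 3 -> 2 (moved)
  Node 2: index 0 -> 0 (same)
  Node 3: index 1 -> 1 (same)
  Node 4: index 4 -> 4 (same)
  Node 5: index 5 -> 5 (same)
Nodes that changed position: 0 1

Answer: 0 1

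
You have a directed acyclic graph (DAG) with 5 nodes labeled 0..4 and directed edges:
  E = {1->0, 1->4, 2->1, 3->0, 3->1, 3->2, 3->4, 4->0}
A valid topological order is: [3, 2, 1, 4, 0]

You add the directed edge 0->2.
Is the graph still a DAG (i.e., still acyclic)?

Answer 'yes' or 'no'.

Given toposort: [3, 2, 1, 4, 0]
Position of 0: index 4; position of 2: index 1
New edge 0->2: backward (u after v in old order)
Backward edge: old toposort is now invalid. Check if this creates a cycle.
Does 2 already reach 0? Reachable from 2: [0, 1, 2, 4]. YES -> cycle!
Still a DAG? no

Answer: no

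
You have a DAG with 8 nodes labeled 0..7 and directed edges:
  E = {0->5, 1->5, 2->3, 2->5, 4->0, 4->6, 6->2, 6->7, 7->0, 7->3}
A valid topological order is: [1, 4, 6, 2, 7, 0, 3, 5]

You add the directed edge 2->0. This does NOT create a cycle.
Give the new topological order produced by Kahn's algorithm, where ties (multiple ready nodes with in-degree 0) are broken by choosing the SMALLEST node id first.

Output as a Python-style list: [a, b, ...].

Old toposort: [1, 4, 6, 2, 7, 0, 3, 5]
Added edge: 2->0
Position of 2 (3) < position of 0 (5). Old order still valid.
Run Kahn's algorithm (break ties by smallest node id):
  initial in-degrees: [3, 0, 1, 2, 0, 3, 1, 1]
  ready (indeg=0): [1, 4]
  pop 1: indeg[5]->2 | ready=[4] | order so far=[1]
  pop 4: indeg[0]->2; indeg[6]->0 | ready=[6] | order so far=[1, 4]
  pop 6: indeg[2]->0; indeg[7]->0 | ready=[2, 7] | order so far=[1, 4, 6]
  pop 2: indeg[0]->1; indeg[3]->1; indeg[5]->1 | ready=[7] | order so far=[1, 4, 6, 2]
  pop 7: indeg[0]->0; indeg[3]->0 | ready=[0, 3] | order so far=[1, 4, 6, 2, 7]
  pop 0: indeg[5]->0 | ready=[3, 5] | order so far=[1, 4, 6, 2, 7, 0]
  pop 3: no out-edges | ready=[5] | order so far=[1, 4, 6, 2, 7, 0, 3]
  pop 5: no out-edges | ready=[] | order so far=[1, 4, 6, 2, 7, 0, 3, 5]
  Result: [1, 4, 6, 2, 7, 0, 3, 5]

Answer: [1, 4, 6, 2, 7, 0, 3, 5]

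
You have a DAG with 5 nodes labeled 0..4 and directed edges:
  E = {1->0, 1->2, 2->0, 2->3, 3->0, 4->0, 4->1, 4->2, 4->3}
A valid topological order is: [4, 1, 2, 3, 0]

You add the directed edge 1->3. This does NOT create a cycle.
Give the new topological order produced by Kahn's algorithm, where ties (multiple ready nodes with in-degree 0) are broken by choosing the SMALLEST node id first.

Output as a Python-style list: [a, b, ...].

Old toposort: [4, 1, 2, 3, 0]
Added edge: 1->3
Position of 1 (1) < position of 3 (3). Old order still valid.
Run Kahn's algorithm (break ties by smallest node id):
  initial in-degrees: [4, 1, 2, 3, 0]
  ready (indeg=0): [4]
  pop 4: indeg[0]->3; indeg[1]->0; indeg[2]->1; indeg[3]->2 | ready=[1] | order so far=[4]
  pop 1: indeg[0]->2; indeg[2]->0; indeg[3]->1 | ready=[2] | order so far=[4, 1]
  pop 2: indeg[0]->1; indeg[3]->0 | ready=[3] | order so far=[4, 1, 2]
  pop 3: indeg[0]->0 | ready=[0] | order so far=[4, 1, 2, 3]
  pop 0: no out-edges | ready=[] | order so far=[4, 1, 2, 3, 0]
  Result: [4, 1, 2, 3, 0]

Answer: [4, 1, 2, 3, 0]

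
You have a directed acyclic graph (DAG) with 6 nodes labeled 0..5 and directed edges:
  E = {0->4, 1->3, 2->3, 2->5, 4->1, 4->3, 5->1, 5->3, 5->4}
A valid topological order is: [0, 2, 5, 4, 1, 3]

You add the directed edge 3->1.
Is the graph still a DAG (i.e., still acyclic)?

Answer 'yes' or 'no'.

Answer: no

Derivation:
Given toposort: [0, 2, 5, 4, 1, 3]
Position of 3: index 5; position of 1: index 4
New edge 3->1: backward (u after v in old order)
Backward edge: old toposort is now invalid. Check if this creates a cycle.
Does 1 already reach 3? Reachable from 1: [1, 3]. YES -> cycle!
Still a DAG? no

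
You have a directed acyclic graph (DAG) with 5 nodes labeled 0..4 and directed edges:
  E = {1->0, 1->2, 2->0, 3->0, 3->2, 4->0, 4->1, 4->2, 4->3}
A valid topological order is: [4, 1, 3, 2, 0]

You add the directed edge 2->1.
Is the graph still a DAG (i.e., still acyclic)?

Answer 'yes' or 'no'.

Answer: no

Derivation:
Given toposort: [4, 1, 3, 2, 0]
Position of 2: index 3; position of 1: index 1
New edge 2->1: backward (u after v in old order)
Backward edge: old toposort is now invalid. Check if this creates a cycle.
Does 1 already reach 2? Reachable from 1: [0, 1, 2]. YES -> cycle!
Still a DAG? no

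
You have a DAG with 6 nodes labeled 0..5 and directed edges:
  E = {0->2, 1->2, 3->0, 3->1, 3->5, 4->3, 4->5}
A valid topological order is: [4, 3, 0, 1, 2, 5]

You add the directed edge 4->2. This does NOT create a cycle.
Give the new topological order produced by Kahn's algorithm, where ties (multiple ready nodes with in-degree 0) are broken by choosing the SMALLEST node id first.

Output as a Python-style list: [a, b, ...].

Old toposort: [4, 3, 0, 1, 2, 5]
Added edge: 4->2
Position of 4 (0) < position of 2 (4). Old order still valid.
Run Kahn's algorithm (break ties by smallest node id):
  initial in-degrees: [1, 1, 3, 1, 0, 2]
  ready (indeg=0): [4]
  pop 4: indeg[2]->2; indeg[3]->0; indeg[5]->1 | ready=[3] | order so far=[4]
  pop 3: indeg[0]->0; indeg[1]->0; indeg[5]->0 | ready=[0, 1, 5] | order so far=[4, 3]
  pop 0: indeg[2]->1 | ready=[1, 5] | order so far=[4, 3, 0]
  pop 1: indeg[2]->0 | ready=[2, 5] | order so far=[4, 3, 0, 1]
  pop 2: no out-edges | ready=[5] | order so far=[4, 3, 0, 1, 2]
  pop 5: no out-edges | ready=[] | order so far=[4, 3, 0, 1, 2, 5]
  Result: [4, 3, 0, 1, 2, 5]

Answer: [4, 3, 0, 1, 2, 5]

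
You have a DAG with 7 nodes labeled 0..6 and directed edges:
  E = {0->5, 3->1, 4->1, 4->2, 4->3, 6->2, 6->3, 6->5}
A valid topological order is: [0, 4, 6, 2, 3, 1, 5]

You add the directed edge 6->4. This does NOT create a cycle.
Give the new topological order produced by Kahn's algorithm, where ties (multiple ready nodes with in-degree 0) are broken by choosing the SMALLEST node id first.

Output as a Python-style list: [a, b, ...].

Old toposort: [0, 4, 6, 2, 3, 1, 5]
Added edge: 6->4
Position of 6 (2) > position of 4 (1). Must reorder: 6 must now come before 4.
Run Kahn's algorithm (break ties by smallest node id):
  initial in-degrees: [0, 2, 2, 2, 1, 2, 0]
  ready (indeg=0): [0, 6]
  pop 0: indeg[5]->1 | ready=[6] | order so far=[0]
  pop 6: indeg[2]->1; indeg[3]->1; indeg[4]->0; indeg[5]->0 | ready=[4, 5] | order so far=[0, 6]
  pop 4: indeg[1]->1; indeg[2]->0; indeg[3]->0 | ready=[2, 3, 5] | order so far=[0, 6, 4]
  pop 2: no out-edges | ready=[3, 5] | order so far=[0, 6, 4, 2]
  pop 3: indeg[1]->0 | ready=[1, 5] | order so far=[0, 6, 4, 2, 3]
  pop 1: no out-edges | ready=[5] | order so far=[0, 6, 4, 2, 3, 1]
  pop 5: no out-edges | ready=[] | order so far=[0, 6, 4, 2, 3, 1, 5]
  Result: [0, 6, 4, 2, 3, 1, 5]

Answer: [0, 6, 4, 2, 3, 1, 5]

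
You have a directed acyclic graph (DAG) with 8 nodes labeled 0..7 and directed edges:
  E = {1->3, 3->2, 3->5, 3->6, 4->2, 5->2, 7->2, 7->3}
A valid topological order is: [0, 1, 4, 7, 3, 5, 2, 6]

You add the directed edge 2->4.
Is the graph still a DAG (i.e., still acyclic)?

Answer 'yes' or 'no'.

Answer: no

Derivation:
Given toposort: [0, 1, 4, 7, 3, 5, 2, 6]
Position of 2: index 6; position of 4: index 2
New edge 2->4: backward (u after v in old order)
Backward edge: old toposort is now invalid. Check if this creates a cycle.
Does 4 already reach 2? Reachable from 4: [2, 4]. YES -> cycle!
Still a DAG? no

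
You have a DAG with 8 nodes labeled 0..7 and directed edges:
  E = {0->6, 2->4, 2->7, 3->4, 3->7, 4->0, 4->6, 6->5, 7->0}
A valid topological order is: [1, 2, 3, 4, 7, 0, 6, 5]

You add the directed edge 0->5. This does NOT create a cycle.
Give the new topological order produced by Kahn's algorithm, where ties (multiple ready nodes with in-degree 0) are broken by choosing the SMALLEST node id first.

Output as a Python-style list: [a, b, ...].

Old toposort: [1, 2, 3, 4, 7, 0, 6, 5]
Added edge: 0->5
Position of 0 (5) < position of 5 (7). Old order still valid.
Run Kahn's algorithm (break ties by smallest node id):
  initial in-degrees: [2, 0, 0, 0, 2, 2, 2, 2]
  ready (indeg=0): [1, 2, 3]
  pop 1: no out-edges | ready=[2, 3] | order so far=[1]
  pop 2: indeg[4]->1; indeg[7]->1 | ready=[3] | order so far=[1, 2]
  pop 3: indeg[4]->0; indeg[7]->0 | ready=[4, 7] | order so far=[1, 2, 3]
  pop 4: indeg[0]->1; indeg[6]->1 | ready=[7] | order so far=[1, 2, 3, 4]
  pop 7: indeg[0]->0 | ready=[0] | order so far=[1, 2, 3, 4, 7]
  pop 0: indeg[5]->1; indeg[6]->0 | ready=[6] | order so far=[1, 2, 3, 4, 7, 0]
  pop 6: indeg[5]->0 | ready=[5] | order so far=[1, 2, 3, 4, 7, 0, 6]
  pop 5: no out-edges | ready=[] | order so far=[1, 2, 3, 4, 7, 0, 6, 5]
  Result: [1, 2, 3, 4, 7, 0, 6, 5]

Answer: [1, 2, 3, 4, 7, 0, 6, 5]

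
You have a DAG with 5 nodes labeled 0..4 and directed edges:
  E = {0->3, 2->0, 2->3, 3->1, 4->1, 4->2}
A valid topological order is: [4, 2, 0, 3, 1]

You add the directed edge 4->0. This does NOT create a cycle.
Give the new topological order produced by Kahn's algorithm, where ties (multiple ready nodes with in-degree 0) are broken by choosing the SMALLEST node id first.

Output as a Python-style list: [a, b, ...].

Answer: [4, 2, 0, 3, 1]

Derivation:
Old toposort: [4, 2, 0, 3, 1]
Added edge: 4->0
Position of 4 (0) < position of 0 (2). Old order still valid.
Run Kahn's algorithm (break ties by smallest node id):
  initial in-degrees: [2, 2, 1, 2, 0]
  ready (indeg=0): [4]
  pop 4: indeg[0]->1; indeg[1]->1; indeg[2]->0 | ready=[2] | order so far=[4]
  pop 2: indeg[0]->0; indeg[3]->1 | ready=[0] | order so far=[4, 2]
  pop 0: indeg[3]->0 | ready=[3] | order so far=[4, 2, 0]
  pop 3: indeg[1]->0 | ready=[1] | order so far=[4, 2, 0, 3]
  pop 1: no out-edges | ready=[] | order so far=[4, 2, 0, 3, 1]
  Result: [4, 2, 0, 3, 1]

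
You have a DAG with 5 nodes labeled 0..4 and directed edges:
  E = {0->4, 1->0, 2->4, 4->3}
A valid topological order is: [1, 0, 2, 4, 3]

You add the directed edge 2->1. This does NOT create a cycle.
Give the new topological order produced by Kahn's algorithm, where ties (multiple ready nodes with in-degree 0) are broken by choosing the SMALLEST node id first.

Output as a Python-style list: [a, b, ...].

Answer: [2, 1, 0, 4, 3]

Derivation:
Old toposort: [1, 0, 2, 4, 3]
Added edge: 2->1
Position of 2 (2) > position of 1 (0). Must reorder: 2 must now come before 1.
Run Kahn's algorithm (break ties by smallest node id):
  initial in-degrees: [1, 1, 0, 1, 2]
  ready (indeg=0): [2]
  pop 2: indeg[1]->0; indeg[4]->1 | ready=[1] | order so far=[2]
  pop 1: indeg[0]->0 | ready=[0] | order so far=[2, 1]
  pop 0: indeg[4]->0 | ready=[4] | order so far=[2, 1, 0]
  pop 4: indeg[3]->0 | ready=[3] | order so far=[2, 1, 0, 4]
  pop 3: no out-edges | ready=[] | order so far=[2, 1, 0, 4, 3]
  Result: [2, 1, 0, 4, 3]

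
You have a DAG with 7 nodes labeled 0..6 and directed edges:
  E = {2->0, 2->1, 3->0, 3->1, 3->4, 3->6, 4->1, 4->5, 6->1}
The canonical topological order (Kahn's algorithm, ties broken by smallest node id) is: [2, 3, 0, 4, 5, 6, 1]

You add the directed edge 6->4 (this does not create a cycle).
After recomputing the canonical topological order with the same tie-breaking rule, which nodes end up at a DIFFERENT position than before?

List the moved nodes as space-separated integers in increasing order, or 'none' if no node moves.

Answer: 1 4 5 6

Derivation:
Old toposort: [2, 3, 0, 4, 5, 6, 1]
Added edge 6->4
Recompute Kahn (smallest-id tiebreak):
  initial in-degrees: [2, 4, 0, 0, 2, 1, 1]
  ready (indeg=0): [2, 3]
  pop 2: indeg[0]->1; indeg[1]->3 | ready=[3] | order so far=[2]
  pop 3: indeg[0]->0; indeg[1]->2; indeg[4]->1; indeg[6]->0 | ready=[0, 6] | order so far=[2, 3]
  pop 0: no out-edges | ready=[6] | order so far=[2, 3, 0]
  pop 6: indeg[1]->1; indeg[4]->0 | ready=[4] | order so far=[2, 3, 0, 6]
  pop 4: indeg[1]->0; indeg[5]->0 | ready=[1, 5] | order so far=[2, 3, 0, 6, 4]
  pop 1: no out-edges | ready=[5] | order so far=[2, 3, 0, 6, 4, 1]
  pop 5: no out-edges | ready=[] | order so far=[2, 3, 0, 6, 4, 1, 5]
New canonical toposort: [2, 3, 0, 6, 4, 1, 5]
Compare positions:
  Node 0: index 2 -> 2 (same)
  Node 1: index 6 -> 5 (moved)
  Node 2: index 0 -> 0 (same)
  Node 3: index 1 -> 1 (same)
  Node 4: index 3 -> 4 (moved)
  Node 5: index 4 -> 6 (moved)
  Node 6: index 5 -> 3 (moved)
Nodes that changed position: 1 4 5 6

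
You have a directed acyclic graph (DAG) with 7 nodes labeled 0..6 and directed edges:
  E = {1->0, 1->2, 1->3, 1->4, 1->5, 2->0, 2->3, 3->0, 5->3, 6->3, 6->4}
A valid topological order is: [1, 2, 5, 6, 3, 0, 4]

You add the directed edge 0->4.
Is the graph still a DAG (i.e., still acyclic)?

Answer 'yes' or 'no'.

Answer: yes

Derivation:
Given toposort: [1, 2, 5, 6, 3, 0, 4]
Position of 0: index 5; position of 4: index 6
New edge 0->4: forward
Forward edge: respects the existing order. Still a DAG, same toposort still valid.
Still a DAG? yes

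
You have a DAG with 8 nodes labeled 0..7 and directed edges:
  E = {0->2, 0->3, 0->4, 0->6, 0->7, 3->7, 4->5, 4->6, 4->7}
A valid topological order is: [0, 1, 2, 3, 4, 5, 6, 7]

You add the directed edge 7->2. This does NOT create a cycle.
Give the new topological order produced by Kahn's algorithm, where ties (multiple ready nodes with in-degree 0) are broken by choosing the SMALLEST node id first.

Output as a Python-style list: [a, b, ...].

Old toposort: [0, 1, 2, 3, 4, 5, 6, 7]
Added edge: 7->2
Position of 7 (7) > position of 2 (2). Must reorder: 7 must now come before 2.
Run Kahn's algorithm (break ties by smallest node id):
  initial in-degrees: [0, 0, 2, 1, 1, 1, 2, 3]
  ready (indeg=0): [0, 1]
  pop 0: indeg[2]->1; indeg[3]->0; indeg[4]->0; indeg[6]->1; indeg[7]->2 | ready=[1, 3, 4] | order so far=[0]
  pop 1: no out-edges | ready=[3, 4] | order so far=[0, 1]
  pop 3: indeg[7]->1 | ready=[4] | order so far=[0, 1, 3]
  pop 4: indeg[5]->0; indeg[6]->0; indeg[7]->0 | ready=[5, 6, 7] | order so far=[0, 1, 3, 4]
  pop 5: no out-edges | ready=[6, 7] | order so far=[0, 1, 3, 4, 5]
  pop 6: no out-edges | ready=[7] | order so far=[0, 1, 3, 4, 5, 6]
  pop 7: indeg[2]->0 | ready=[2] | order so far=[0, 1, 3, 4, 5, 6, 7]
  pop 2: no out-edges | ready=[] | order so far=[0, 1, 3, 4, 5, 6, 7, 2]
  Result: [0, 1, 3, 4, 5, 6, 7, 2]

Answer: [0, 1, 3, 4, 5, 6, 7, 2]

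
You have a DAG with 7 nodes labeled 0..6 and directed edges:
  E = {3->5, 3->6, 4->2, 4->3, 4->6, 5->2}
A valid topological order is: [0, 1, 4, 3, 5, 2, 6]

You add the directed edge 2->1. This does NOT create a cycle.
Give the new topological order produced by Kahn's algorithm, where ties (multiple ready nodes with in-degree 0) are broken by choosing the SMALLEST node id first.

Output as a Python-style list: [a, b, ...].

Answer: [0, 4, 3, 5, 2, 1, 6]

Derivation:
Old toposort: [0, 1, 4, 3, 5, 2, 6]
Added edge: 2->1
Position of 2 (5) > position of 1 (1). Must reorder: 2 must now come before 1.
Run Kahn's algorithm (break ties by smallest node id):
  initial in-degrees: [0, 1, 2, 1, 0, 1, 2]
  ready (indeg=0): [0, 4]
  pop 0: no out-edges | ready=[4] | order so far=[0]
  pop 4: indeg[2]->1; indeg[3]->0; indeg[6]->1 | ready=[3] | order so far=[0, 4]
  pop 3: indeg[5]->0; indeg[6]->0 | ready=[5, 6] | order so far=[0, 4, 3]
  pop 5: indeg[2]->0 | ready=[2, 6] | order so far=[0, 4, 3, 5]
  pop 2: indeg[1]->0 | ready=[1, 6] | order so far=[0, 4, 3, 5, 2]
  pop 1: no out-edges | ready=[6] | order so far=[0, 4, 3, 5, 2, 1]
  pop 6: no out-edges | ready=[] | order so far=[0, 4, 3, 5, 2, 1, 6]
  Result: [0, 4, 3, 5, 2, 1, 6]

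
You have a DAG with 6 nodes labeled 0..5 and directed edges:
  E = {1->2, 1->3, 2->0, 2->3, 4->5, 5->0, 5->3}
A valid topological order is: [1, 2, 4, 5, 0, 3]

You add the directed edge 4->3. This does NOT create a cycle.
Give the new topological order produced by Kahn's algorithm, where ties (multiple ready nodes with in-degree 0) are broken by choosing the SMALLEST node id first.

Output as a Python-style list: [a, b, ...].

Answer: [1, 2, 4, 5, 0, 3]

Derivation:
Old toposort: [1, 2, 4, 5, 0, 3]
Added edge: 4->3
Position of 4 (2) < position of 3 (5). Old order still valid.
Run Kahn's algorithm (break ties by smallest node id):
  initial in-degrees: [2, 0, 1, 4, 0, 1]
  ready (indeg=0): [1, 4]
  pop 1: indeg[2]->0; indeg[3]->3 | ready=[2, 4] | order so far=[1]
  pop 2: indeg[0]->1; indeg[3]->2 | ready=[4] | order so far=[1, 2]
  pop 4: indeg[3]->1; indeg[5]->0 | ready=[5] | order so far=[1, 2, 4]
  pop 5: indeg[0]->0; indeg[3]->0 | ready=[0, 3] | order so far=[1, 2, 4, 5]
  pop 0: no out-edges | ready=[3] | order so far=[1, 2, 4, 5, 0]
  pop 3: no out-edges | ready=[] | order so far=[1, 2, 4, 5, 0, 3]
  Result: [1, 2, 4, 5, 0, 3]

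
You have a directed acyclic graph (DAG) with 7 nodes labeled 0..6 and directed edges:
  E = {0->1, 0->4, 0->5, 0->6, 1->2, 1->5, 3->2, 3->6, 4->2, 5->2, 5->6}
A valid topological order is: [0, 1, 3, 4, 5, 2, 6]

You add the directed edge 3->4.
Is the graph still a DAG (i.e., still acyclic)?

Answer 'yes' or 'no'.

Given toposort: [0, 1, 3, 4, 5, 2, 6]
Position of 3: index 2; position of 4: index 3
New edge 3->4: forward
Forward edge: respects the existing order. Still a DAG, same toposort still valid.
Still a DAG? yes

Answer: yes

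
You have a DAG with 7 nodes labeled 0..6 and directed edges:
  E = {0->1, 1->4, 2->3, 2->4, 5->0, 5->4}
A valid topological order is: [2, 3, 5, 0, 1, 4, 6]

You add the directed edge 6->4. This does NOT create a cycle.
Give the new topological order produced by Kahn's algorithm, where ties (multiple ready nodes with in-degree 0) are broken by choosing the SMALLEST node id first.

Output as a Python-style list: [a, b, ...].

Old toposort: [2, 3, 5, 0, 1, 4, 6]
Added edge: 6->4
Position of 6 (6) > position of 4 (5). Must reorder: 6 must now come before 4.
Run Kahn's algorithm (break ties by smallest node id):
  initial in-degrees: [1, 1, 0, 1, 4, 0, 0]
  ready (indeg=0): [2, 5, 6]
  pop 2: indeg[3]->0; indeg[4]->3 | ready=[3, 5, 6] | order so far=[2]
  pop 3: no out-edges | ready=[5, 6] | order so far=[2, 3]
  pop 5: indeg[0]->0; indeg[4]->2 | ready=[0, 6] | order so far=[2, 3, 5]
  pop 0: indeg[1]->0 | ready=[1, 6] | order so far=[2, 3, 5, 0]
  pop 1: indeg[4]->1 | ready=[6] | order so far=[2, 3, 5, 0, 1]
  pop 6: indeg[4]->0 | ready=[4] | order so far=[2, 3, 5, 0, 1, 6]
  pop 4: no out-edges | ready=[] | order so far=[2, 3, 5, 0, 1, 6, 4]
  Result: [2, 3, 5, 0, 1, 6, 4]

Answer: [2, 3, 5, 0, 1, 6, 4]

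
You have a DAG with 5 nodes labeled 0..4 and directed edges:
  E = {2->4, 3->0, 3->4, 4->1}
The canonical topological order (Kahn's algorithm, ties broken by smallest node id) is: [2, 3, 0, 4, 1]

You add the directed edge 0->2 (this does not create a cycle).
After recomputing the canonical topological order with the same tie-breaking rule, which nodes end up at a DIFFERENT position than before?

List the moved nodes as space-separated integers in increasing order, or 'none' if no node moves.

Answer: 0 2 3

Derivation:
Old toposort: [2, 3, 0, 4, 1]
Added edge 0->2
Recompute Kahn (smallest-id tiebreak):
  initial in-degrees: [1, 1, 1, 0, 2]
  ready (indeg=0): [3]
  pop 3: indeg[0]->0; indeg[4]->1 | ready=[0] | order so far=[3]
  pop 0: indeg[2]->0 | ready=[2] | order so far=[3, 0]
  pop 2: indeg[4]->0 | ready=[4] | order so far=[3, 0, 2]
  pop 4: indeg[1]->0 | ready=[1] | order so far=[3, 0, 2, 4]
  pop 1: no out-edges | ready=[] | order so far=[3, 0, 2, 4, 1]
New canonical toposort: [3, 0, 2, 4, 1]
Compare positions:
  Node 0: index 2 -> 1 (moved)
  Node 1: index 4 -> 4 (same)
  Node 2: index 0 -> 2 (moved)
  Node 3: index 1 -> 0 (moved)
  Node 4: index 3 -> 3 (same)
Nodes that changed position: 0 2 3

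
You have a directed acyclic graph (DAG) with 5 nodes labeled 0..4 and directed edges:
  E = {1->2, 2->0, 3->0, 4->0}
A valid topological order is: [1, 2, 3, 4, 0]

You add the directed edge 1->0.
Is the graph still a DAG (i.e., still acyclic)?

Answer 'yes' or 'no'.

Answer: yes

Derivation:
Given toposort: [1, 2, 3, 4, 0]
Position of 1: index 0; position of 0: index 4
New edge 1->0: forward
Forward edge: respects the existing order. Still a DAG, same toposort still valid.
Still a DAG? yes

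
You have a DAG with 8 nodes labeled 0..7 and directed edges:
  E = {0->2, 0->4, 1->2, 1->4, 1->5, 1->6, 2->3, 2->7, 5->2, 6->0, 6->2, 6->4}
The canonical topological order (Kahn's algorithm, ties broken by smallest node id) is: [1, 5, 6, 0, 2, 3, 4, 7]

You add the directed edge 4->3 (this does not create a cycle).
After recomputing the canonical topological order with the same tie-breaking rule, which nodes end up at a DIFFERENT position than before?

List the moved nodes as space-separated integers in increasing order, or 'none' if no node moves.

Answer: 3 4

Derivation:
Old toposort: [1, 5, 6, 0, 2, 3, 4, 7]
Added edge 4->3
Recompute Kahn (smallest-id tiebreak):
  initial in-degrees: [1, 0, 4, 2, 3, 1, 1, 1]
  ready (indeg=0): [1]
  pop 1: indeg[2]->3; indeg[4]->2; indeg[5]->0; indeg[6]->0 | ready=[5, 6] | order so far=[1]
  pop 5: indeg[2]->2 | ready=[6] | order so far=[1, 5]
  pop 6: indeg[0]->0; indeg[2]->1; indeg[4]->1 | ready=[0] | order so far=[1, 5, 6]
  pop 0: indeg[2]->0; indeg[4]->0 | ready=[2, 4] | order so far=[1, 5, 6, 0]
  pop 2: indeg[3]->1; indeg[7]->0 | ready=[4, 7] | order so far=[1, 5, 6, 0, 2]
  pop 4: indeg[3]->0 | ready=[3, 7] | order so far=[1, 5, 6, 0, 2, 4]
  pop 3: no out-edges | ready=[7] | order so far=[1, 5, 6, 0, 2, 4, 3]
  pop 7: no out-edges | ready=[] | order so far=[1, 5, 6, 0, 2, 4, 3, 7]
New canonical toposort: [1, 5, 6, 0, 2, 4, 3, 7]
Compare positions:
  Node 0: index 3 -> 3 (same)
  Node 1: index 0 -> 0 (same)
  Node 2: index 4 -> 4 (same)
  Node 3: index 5 -> 6 (moved)
  Node 4: index 6 -> 5 (moved)
  Node 5: index 1 -> 1 (same)
  Node 6: index 2 -> 2 (same)
  Node 7: index 7 -> 7 (same)
Nodes that changed position: 3 4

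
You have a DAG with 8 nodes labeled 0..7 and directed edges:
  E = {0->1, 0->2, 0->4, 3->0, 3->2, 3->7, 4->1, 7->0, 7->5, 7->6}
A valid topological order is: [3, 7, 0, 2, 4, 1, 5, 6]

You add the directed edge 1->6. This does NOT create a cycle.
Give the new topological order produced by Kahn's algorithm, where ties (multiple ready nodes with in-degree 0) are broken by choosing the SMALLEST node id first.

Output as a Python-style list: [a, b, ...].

Old toposort: [3, 7, 0, 2, 4, 1, 5, 6]
Added edge: 1->6
Position of 1 (5) < position of 6 (7). Old order still valid.
Run Kahn's algorithm (break ties by smallest node id):
  initial in-degrees: [2, 2, 2, 0, 1, 1, 2, 1]
  ready (indeg=0): [3]
  pop 3: indeg[0]->1; indeg[2]->1; indeg[7]->0 | ready=[7] | order so far=[3]
  pop 7: indeg[0]->0; indeg[5]->0; indeg[6]->1 | ready=[0, 5] | order so far=[3, 7]
  pop 0: indeg[1]->1; indeg[2]->0; indeg[4]->0 | ready=[2, 4, 5] | order so far=[3, 7, 0]
  pop 2: no out-edges | ready=[4, 5] | order so far=[3, 7, 0, 2]
  pop 4: indeg[1]->0 | ready=[1, 5] | order so far=[3, 7, 0, 2, 4]
  pop 1: indeg[6]->0 | ready=[5, 6] | order so far=[3, 7, 0, 2, 4, 1]
  pop 5: no out-edges | ready=[6] | order so far=[3, 7, 0, 2, 4, 1, 5]
  pop 6: no out-edges | ready=[] | order so far=[3, 7, 0, 2, 4, 1, 5, 6]
  Result: [3, 7, 0, 2, 4, 1, 5, 6]

Answer: [3, 7, 0, 2, 4, 1, 5, 6]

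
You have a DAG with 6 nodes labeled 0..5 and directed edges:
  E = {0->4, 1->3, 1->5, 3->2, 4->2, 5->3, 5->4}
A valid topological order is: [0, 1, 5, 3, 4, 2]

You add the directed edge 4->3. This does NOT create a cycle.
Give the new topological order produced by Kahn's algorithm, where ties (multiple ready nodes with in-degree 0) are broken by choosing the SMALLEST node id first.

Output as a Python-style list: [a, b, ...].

Answer: [0, 1, 5, 4, 3, 2]

Derivation:
Old toposort: [0, 1, 5, 3, 4, 2]
Added edge: 4->3
Position of 4 (4) > position of 3 (3). Must reorder: 4 must now come before 3.
Run Kahn's algorithm (break ties by smallest node id):
  initial in-degrees: [0, 0, 2, 3, 2, 1]
  ready (indeg=0): [0, 1]
  pop 0: indeg[4]->1 | ready=[1] | order so far=[0]
  pop 1: indeg[3]->2; indeg[5]->0 | ready=[5] | order so far=[0, 1]
  pop 5: indeg[3]->1; indeg[4]->0 | ready=[4] | order so far=[0, 1, 5]
  pop 4: indeg[2]->1; indeg[3]->0 | ready=[3] | order so far=[0, 1, 5, 4]
  pop 3: indeg[2]->0 | ready=[2] | order so far=[0, 1, 5, 4, 3]
  pop 2: no out-edges | ready=[] | order so far=[0, 1, 5, 4, 3, 2]
  Result: [0, 1, 5, 4, 3, 2]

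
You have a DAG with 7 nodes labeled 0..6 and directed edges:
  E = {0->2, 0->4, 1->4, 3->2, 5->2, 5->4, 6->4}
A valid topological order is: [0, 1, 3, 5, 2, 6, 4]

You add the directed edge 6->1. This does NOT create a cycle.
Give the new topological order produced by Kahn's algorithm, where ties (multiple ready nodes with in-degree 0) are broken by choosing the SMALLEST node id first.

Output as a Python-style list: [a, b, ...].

Old toposort: [0, 1, 3, 5, 2, 6, 4]
Added edge: 6->1
Position of 6 (5) > position of 1 (1). Must reorder: 6 must now come before 1.
Run Kahn's algorithm (break ties by smallest node id):
  initial in-degrees: [0, 1, 3, 0, 4, 0, 0]
  ready (indeg=0): [0, 3, 5, 6]
  pop 0: indeg[2]->2; indeg[4]->3 | ready=[3, 5, 6] | order so far=[0]
  pop 3: indeg[2]->1 | ready=[5, 6] | order so far=[0, 3]
  pop 5: indeg[2]->0; indeg[4]->2 | ready=[2, 6] | order so far=[0, 3, 5]
  pop 2: no out-edges | ready=[6] | order so far=[0, 3, 5, 2]
  pop 6: indeg[1]->0; indeg[4]->1 | ready=[1] | order so far=[0, 3, 5, 2, 6]
  pop 1: indeg[4]->0 | ready=[4] | order so far=[0, 3, 5, 2, 6, 1]
  pop 4: no out-edges | ready=[] | order so far=[0, 3, 5, 2, 6, 1, 4]
  Result: [0, 3, 5, 2, 6, 1, 4]

Answer: [0, 3, 5, 2, 6, 1, 4]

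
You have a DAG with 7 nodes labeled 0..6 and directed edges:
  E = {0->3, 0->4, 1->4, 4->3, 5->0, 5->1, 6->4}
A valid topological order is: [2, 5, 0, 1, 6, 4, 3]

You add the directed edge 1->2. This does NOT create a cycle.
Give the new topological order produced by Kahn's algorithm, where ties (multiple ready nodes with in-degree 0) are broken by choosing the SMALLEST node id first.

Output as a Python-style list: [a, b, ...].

Old toposort: [2, 5, 0, 1, 6, 4, 3]
Added edge: 1->2
Position of 1 (3) > position of 2 (0). Must reorder: 1 must now come before 2.
Run Kahn's algorithm (break ties by smallest node id):
  initial in-degrees: [1, 1, 1, 2, 3, 0, 0]
  ready (indeg=0): [5, 6]
  pop 5: indeg[0]->0; indeg[1]->0 | ready=[0, 1, 6] | order so far=[5]
  pop 0: indeg[3]->1; indeg[4]->2 | ready=[1, 6] | order so far=[5, 0]
  pop 1: indeg[2]->0; indeg[4]->1 | ready=[2, 6] | order so far=[5, 0, 1]
  pop 2: no out-edges | ready=[6] | order so far=[5, 0, 1, 2]
  pop 6: indeg[4]->0 | ready=[4] | order so far=[5, 0, 1, 2, 6]
  pop 4: indeg[3]->0 | ready=[3] | order so far=[5, 0, 1, 2, 6, 4]
  pop 3: no out-edges | ready=[] | order so far=[5, 0, 1, 2, 6, 4, 3]
  Result: [5, 0, 1, 2, 6, 4, 3]

Answer: [5, 0, 1, 2, 6, 4, 3]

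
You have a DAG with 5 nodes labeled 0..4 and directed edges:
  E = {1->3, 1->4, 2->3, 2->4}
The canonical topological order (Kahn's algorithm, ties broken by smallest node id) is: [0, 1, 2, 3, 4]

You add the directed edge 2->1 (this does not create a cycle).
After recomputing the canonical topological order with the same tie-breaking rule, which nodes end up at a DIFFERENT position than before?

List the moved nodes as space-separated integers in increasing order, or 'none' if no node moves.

Old toposort: [0, 1, 2, 3, 4]
Added edge 2->1
Recompute Kahn (smallest-id tiebreak):
  initial in-degrees: [0, 1, 0, 2, 2]
  ready (indeg=0): [0, 2]
  pop 0: no out-edges | ready=[2] | order so far=[0]
  pop 2: indeg[1]->0; indeg[3]->1; indeg[4]->1 | ready=[1] | order so far=[0, 2]
  pop 1: indeg[3]->0; indeg[4]->0 | ready=[3, 4] | order so far=[0, 2, 1]
  pop 3: no out-edges | ready=[4] | order so far=[0, 2, 1, 3]
  pop 4: no out-edges | ready=[] | order so far=[0, 2, 1, 3, 4]
New canonical toposort: [0, 2, 1, 3, 4]
Compare positions:
  Node 0: index 0 -> 0 (same)
  Node 1: index 1 -> 2 (moved)
  Node 2: index 2 -> 1 (moved)
  Node 3: index 3 -> 3 (same)
  Node 4: index 4 -> 4 (same)
Nodes that changed position: 1 2

Answer: 1 2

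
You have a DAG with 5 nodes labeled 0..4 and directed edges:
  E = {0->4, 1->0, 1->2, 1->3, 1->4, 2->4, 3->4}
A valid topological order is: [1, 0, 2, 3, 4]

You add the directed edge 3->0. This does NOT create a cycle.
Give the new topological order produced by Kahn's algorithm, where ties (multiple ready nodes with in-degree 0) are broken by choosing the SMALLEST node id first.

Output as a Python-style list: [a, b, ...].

Old toposort: [1, 0, 2, 3, 4]
Added edge: 3->0
Position of 3 (3) > position of 0 (1). Must reorder: 3 must now come before 0.
Run Kahn's algorithm (break ties by smallest node id):
  initial in-degrees: [2, 0, 1, 1, 4]
  ready (indeg=0): [1]
  pop 1: indeg[0]->1; indeg[2]->0; indeg[3]->0; indeg[4]->3 | ready=[2, 3] | order so far=[1]
  pop 2: indeg[4]->2 | ready=[3] | order so far=[1, 2]
  pop 3: indeg[0]->0; indeg[4]->1 | ready=[0] | order so far=[1, 2, 3]
  pop 0: indeg[4]->0 | ready=[4] | order so far=[1, 2, 3, 0]
  pop 4: no out-edges | ready=[] | order so far=[1, 2, 3, 0, 4]
  Result: [1, 2, 3, 0, 4]

Answer: [1, 2, 3, 0, 4]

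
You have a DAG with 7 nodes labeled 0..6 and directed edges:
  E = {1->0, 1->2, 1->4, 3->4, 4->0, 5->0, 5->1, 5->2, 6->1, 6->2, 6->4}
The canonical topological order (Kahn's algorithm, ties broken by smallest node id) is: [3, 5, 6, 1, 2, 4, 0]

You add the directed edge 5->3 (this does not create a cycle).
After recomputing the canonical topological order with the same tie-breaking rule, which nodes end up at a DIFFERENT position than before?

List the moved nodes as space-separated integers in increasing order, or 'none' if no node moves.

Old toposort: [3, 5, 6, 1, 2, 4, 0]
Added edge 5->3
Recompute Kahn (smallest-id tiebreak):
  initial in-degrees: [3, 2, 3, 1, 3, 0, 0]
  ready (indeg=0): [5, 6]
  pop 5: indeg[0]->2; indeg[1]->1; indeg[2]->2; indeg[3]->0 | ready=[3, 6] | order so far=[5]
  pop 3: indeg[4]->2 | ready=[6] | order so far=[5, 3]
  pop 6: indeg[1]->0; indeg[2]->1; indeg[4]->1 | ready=[1] | order so far=[5, 3, 6]
  pop 1: indeg[0]->1; indeg[2]->0; indeg[4]->0 | ready=[2, 4] | order so far=[5, 3, 6, 1]
  pop 2: no out-edges | ready=[4] | order so far=[5, 3, 6, 1, 2]
  pop 4: indeg[0]->0 | ready=[0] | order so far=[5, 3, 6, 1, 2, 4]
  pop 0: no out-edges | ready=[] | order so far=[5, 3, 6, 1, 2, 4, 0]
New canonical toposort: [5, 3, 6, 1, 2, 4, 0]
Compare positions:
  Node 0: index 6 -> 6 (same)
  Node 1: index 3 -> 3 (same)
  Node 2: index 4 -> 4 (same)
  Node 3: index 0 -> 1 (moved)
  Node 4: index 5 -> 5 (same)
  Node 5: index 1 -> 0 (moved)
  Node 6: index 2 -> 2 (same)
Nodes that changed position: 3 5

Answer: 3 5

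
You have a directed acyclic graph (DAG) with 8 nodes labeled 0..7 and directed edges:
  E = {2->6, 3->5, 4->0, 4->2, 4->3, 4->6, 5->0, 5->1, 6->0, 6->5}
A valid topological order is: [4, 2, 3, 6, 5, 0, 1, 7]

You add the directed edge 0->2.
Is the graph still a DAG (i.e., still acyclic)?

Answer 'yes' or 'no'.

Given toposort: [4, 2, 3, 6, 5, 0, 1, 7]
Position of 0: index 5; position of 2: index 1
New edge 0->2: backward (u after v in old order)
Backward edge: old toposort is now invalid. Check if this creates a cycle.
Does 2 already reach 0? Reachable from 2: [0, 1, 2, 5, 6]. YES -> cycle!
Still a DAG? no

Answer: no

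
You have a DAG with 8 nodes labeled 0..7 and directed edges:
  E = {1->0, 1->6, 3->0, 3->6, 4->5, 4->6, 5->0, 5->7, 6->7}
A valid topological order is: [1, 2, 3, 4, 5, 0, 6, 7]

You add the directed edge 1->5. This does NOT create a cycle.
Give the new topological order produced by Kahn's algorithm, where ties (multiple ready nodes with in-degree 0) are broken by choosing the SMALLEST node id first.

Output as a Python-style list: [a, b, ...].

Answer: [1, 2, 3, 4, 5, 0, 6, 7]

Derivation:
Old toposort: [1, 2, 3, 4, 5, 0, 6, 7]
Added edge: 1->5
Position of 1 (0) < position of 5 (4). Old order still valid.
Run Kahn's algorithm (break ties by smallest node id):
  initial in-degrees: [3, 0, 0, 0, 0, 2, 3, 2]
  ready (indeg=0): [1, 2, 3, 4]
  pop 1: indeg[0]->2; indeg[5]->1; indeg[6]->2 | ready=[2, 3, 4] | order so far=[1]
  pop 2: no out-edges | ready=[3, 4] | order so far=[1, 2]
  pop 3: indeg[0]->1; indeg[6]->1 | ready=[4] | order so far=[1, 2, 3]
  pop 4: indeg[5]->0; indeg[6]->0 | ready=[5, 6] | order so far=[1, 2, 3, 4]
  pop 5: indeg[0]->0; indeg[7]->1 | ready=[0, 6] | order so far=[1, 2, 3, 4, 5]
  pop 0: no out-edges | ready=[6] | order so far=[1, 2, 3, 4, 5, 0]
  pop 6: indeg[7]->0 | ready=[7] | order so far=[1, 2, 3, 4, 5, 0, 6]
  pop 7: no out-edges | ready=[] | order so far=[1, 2, 3, 4, 5, 0, 6, 7]
  Result: [1, 2, 3, 4, 5, 0, 6, 7]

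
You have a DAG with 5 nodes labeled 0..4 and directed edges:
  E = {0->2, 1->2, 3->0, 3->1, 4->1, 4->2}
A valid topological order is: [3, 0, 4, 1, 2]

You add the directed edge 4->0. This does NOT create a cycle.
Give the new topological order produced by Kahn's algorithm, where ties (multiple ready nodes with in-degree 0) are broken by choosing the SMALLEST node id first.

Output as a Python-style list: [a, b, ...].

Old toposort: [3, 0, 4, 1, 2]
Added edge: 4->0
Position of 4 (2) > position of 0 (1). Must reorder: 4 must now come before 0.
Run Kahn's algorithm (break ties by smallest node id):
  initial in-degrees: [2, 2, 3, 0, 0]
  ready (indeg=0): [3, 4]
  pop 3: indeg[0]->1; indeg[1]->1 | ready=[4] | order so far=[3]
  pop 4: indeg[0]->0; indeg[1]->0; indeg[2]->2 | ready=[0, 1] | order so far=[3, 4]
  pop 0: indeg[2]->1 | ready=[1] | order so far=[3, 4, 0]
  pop 1: indeg[2]->0 | ready=[2] | order so far=[3, 4, 0, 1]
  pop 2: no out-edges | ready=[] | order so far=[3, 4, 0, 1, 2]
  Result: [3, 4, 0, 1, 2]

Answer: [3, 4, 0, 1, 2]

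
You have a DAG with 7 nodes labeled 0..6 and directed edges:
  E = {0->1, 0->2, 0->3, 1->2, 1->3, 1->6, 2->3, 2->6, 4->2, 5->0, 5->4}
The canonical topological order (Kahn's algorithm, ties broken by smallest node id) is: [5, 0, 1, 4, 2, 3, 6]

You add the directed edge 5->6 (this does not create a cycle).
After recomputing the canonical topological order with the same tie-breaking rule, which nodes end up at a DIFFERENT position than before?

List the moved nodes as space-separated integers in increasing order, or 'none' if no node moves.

Old toposort: [5, 0, 1, 4, 2, 3, 6]
Added edge 5->6
Recompute Kahn (smallest-id tiebreak):
  initial in-degrees: [1, 1, 3, 3, 1, 0, 3]
  ready (indeg=0): [5]
  pop 5: indeg[0]->0; indeg[4]->0; indeg[6]->2 | ready=[0, 4] | order so far=[5]
  pop 0: indeg[1]->0; indeg[2]->2; indeg[3]->2 | ready=[1, 4] | order so far=[5, 0]
  pop 1: indeg[2]->1; indeg[3]->1; indeg[6]->1 | ready=[4] | order so far=[5, 0, 1]
  pop 4: indeg[2]->0 | ready=[2] | order so far=[5, 0, 1, 4]
  pop 2: indeg[3]->0; indeg[6]->0 | ready=[3, 6] | order so far=[5, 0, 1, 4, 2]
  pop 3: no out-edges | ready=[6] | order so far=[5, 0, 1, 4, 2, 3]
  pop 6: no out-edges | ready=[] | order so far=[5, 0, 1, 4, 2, 3, 6]
New canonical toposort: [5, 0, 1, 4, 2, 3, 6]
Compare positions:
  Node 0: index 1 -> 1 (same)
  Node 1: index 2 -> 2 (same)
  Node 2: index 4 -> 4 (same)
  Node 3: index 5 -> 5 (same)
  Node 4: index 3 -> 3 (same)
  Node 5: index 0 -> 0 (same)
  Node 6: index 6 -> 6 (same)
Nodes that changed position: none

Answer: none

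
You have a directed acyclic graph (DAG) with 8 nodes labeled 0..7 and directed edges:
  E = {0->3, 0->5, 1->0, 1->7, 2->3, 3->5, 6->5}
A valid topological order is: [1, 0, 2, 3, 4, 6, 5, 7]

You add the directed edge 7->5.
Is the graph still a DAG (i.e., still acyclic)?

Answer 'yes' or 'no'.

Given toposort: [1, 0, 2, 3, 4, 6, 5, 7]
Position of 7: index 7; position of 5: index 6
New edge 7->5: backward (u after v in old order)
Backward edge: old toposort is now invalid. Check if this creates a cycle.
Does 5 already reach 7? Reachable from 5: [5]. NO -> still a DAG (reorder needed).
Still a DAG? yes

Answer: yes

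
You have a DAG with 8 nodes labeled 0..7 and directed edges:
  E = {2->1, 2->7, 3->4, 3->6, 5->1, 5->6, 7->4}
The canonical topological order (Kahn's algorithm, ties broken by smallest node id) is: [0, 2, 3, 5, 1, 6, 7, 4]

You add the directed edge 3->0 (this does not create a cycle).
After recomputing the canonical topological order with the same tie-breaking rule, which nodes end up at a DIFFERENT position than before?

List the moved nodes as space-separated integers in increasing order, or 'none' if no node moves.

Old toposort: [0, 2, 3, 5, 1, 6, 7, 4]
Added edge 3->0
Recompute Kahn (smallest-id tiebreak):
  initial in-degrees: [1, 2, 0, 0, 2, 0, 2, 1]
  ready (indeg=0): [2, 3, 5]
  pop 2: indeg[1]->1; indeg[7]->0 | ready=[3, 5, 7] | order so far=[2]
  pop 3: indeg[0]->0; indeg[4]->1; indeg[6]->1 | ready=[0, 5, 7] | order so far=[2, 3]
  pop 0: no out-edges | ready=[5, 7] | order so far=[2, 3, 0]
  pop 5: indeg[1]->0; indeg[6]->0 | ready=[1, 6, 7] | order so far=[2, 3, 0, 5]
  pop 1: no out-edges | ready=[6, 7] | order so far=[2, 3, 0, 5, 1]
  pop 6: no out-edges | ready=[7] | order so far=[2, 3, 0, 5, 1, 6]
  pop 7: indeg[4]->0 | ready=[4] | order so far=[2, 3, 0, 5, 1, 6, 7]
  pop 4: no out-edges | ready=[] | order so far=[2, 3, 0, 5, 1, 6, 7, 4]
New canonical toposort: [2, 3, 0, 5, 1, 6, 7, 4]
Compare positions:
  Node 0: index 0 -> 2 (moved)
  Node 1: index 4 -> 4 (same)
  Node 2: index 1 -> 0 (moved)
  Node 3: index 2 -> 1 (moved)
  Node 4: index 7 -> 7 (same)
  Node 5: index 3 -> 3 (same)
  Node 6: index 5 -> 5 (same)
  Node 7: index 6 -> 6 (same)
Nodes that changed position: 0 2 3

Answer: 0 2 3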